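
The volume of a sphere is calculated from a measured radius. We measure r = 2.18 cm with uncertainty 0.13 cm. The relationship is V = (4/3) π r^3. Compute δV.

V ∝ r^3, so δV/V = |3| · δr/r = 3 × 0.0596 = 0.179.
V = 43.4 cm^3, so δV = 0.179 × 43.4 = 7.76 cm^3.

7.76 cm^3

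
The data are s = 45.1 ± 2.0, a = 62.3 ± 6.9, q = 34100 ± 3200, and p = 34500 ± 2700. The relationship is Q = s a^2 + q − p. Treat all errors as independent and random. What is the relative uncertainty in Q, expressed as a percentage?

22.8%

Let w = s·a^2 = 1.75e+05. δw/w = √((1·δs/s)² + (2·δa/a)²) = √(0.00197 + 0.0491) = 0.226, so δw = 39500.
Q = w + q − p: δQ = √(δw² + δq² + δp²) = √(1.56e+09 + 1.02e+07 + 7.29e+06) = 39800
Q = 1.75e+05, so δQ/Q = 39800/1.75e+05 = 0.228.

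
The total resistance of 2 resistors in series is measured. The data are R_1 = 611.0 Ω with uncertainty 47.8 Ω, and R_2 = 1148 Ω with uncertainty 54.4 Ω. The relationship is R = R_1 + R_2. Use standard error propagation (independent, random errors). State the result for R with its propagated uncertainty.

Each term contributes (cᵢ δxᵢ)² to (δR)²:
  (δR_1)² = 2280;  (δR_2)² = 2960
δR = √(5240) = 72.4 Ω
R = 1759 Ω.

1759 ± 72.4 Ω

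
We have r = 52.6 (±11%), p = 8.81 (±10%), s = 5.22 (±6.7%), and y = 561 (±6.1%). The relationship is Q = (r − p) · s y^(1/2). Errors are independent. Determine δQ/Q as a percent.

15.3%

Let u = r − p = 43.8. δu = √(δr² + δp²) = √(33.5 + 0.776) = 5.85, so δu/u = 0.134.
Q is then a monomial in u, s, y:
δQ/Q = √((δu/u)² + (1·δs/s)² + (½·δy/y)²) = √(0.0179 + 0.00449 + 0.000930) = 0.153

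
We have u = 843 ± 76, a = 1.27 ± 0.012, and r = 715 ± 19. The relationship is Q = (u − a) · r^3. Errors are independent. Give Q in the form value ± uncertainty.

(3.08 ± 0.371) × 10^11

Let w = u − a = 842. δw = √(δu² + δa²) = √(5780 + 0.000144) = 76.0, so δw/w = 0.0903.
Q is then a monomial in w, r:
δQ/Q = √((δw/w)² + (3·δr/r)²) = √(0.00815 + 0.00636) = 0.120
Q = 3.08e+11, so δQ = 0.120 × 3.08e+11 = 3.71e+10.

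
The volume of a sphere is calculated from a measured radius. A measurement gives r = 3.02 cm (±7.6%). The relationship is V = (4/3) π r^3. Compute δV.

Since V is a product/quotient, work with relative uncertainties:
  (3·δr/r)² = (3×0.0760)² = 0.0520
δV/V = √(0.0520) = 0.228
V = 115 cm^3, so δV = 0.228 × 115 = 26.3 cm^3.

26.3 cm^3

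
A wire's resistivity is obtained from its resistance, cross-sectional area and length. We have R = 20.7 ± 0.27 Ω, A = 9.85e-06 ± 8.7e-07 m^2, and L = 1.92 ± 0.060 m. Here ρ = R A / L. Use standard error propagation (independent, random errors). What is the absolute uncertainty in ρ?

1e-05 Ω·m

Since ρ is a product/quotient, work with relative uncertainties:
  (1·δR/R)² = (1×0.0130)² = 0.000170;  (1·δA/A)² = (1×0.0883)² = 0.00780;  (-1·δL/L)² = (-1×0.0312)² = 0.000977
δρ/ρ = √(0.00895) = 0.0946
ρ = 0.000106 Ω·m, so δρ = 0.0946 × 0.000106 = 1e-05 Ω·m.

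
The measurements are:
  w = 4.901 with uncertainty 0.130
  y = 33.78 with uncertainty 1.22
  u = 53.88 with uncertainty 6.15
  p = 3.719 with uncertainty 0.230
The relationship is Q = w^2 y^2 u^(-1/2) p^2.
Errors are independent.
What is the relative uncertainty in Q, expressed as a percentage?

For a monomial Q ∝ w^2, y^2, u^(-1/2), p^2, fractional errors add in quadrature:
  (2·δw/w)² = (2×0.0265)² = 0.00281;  (2·δy/y)² = (2×0.0361)² = 0.00522;  (−½·δu/u)² = (-0.5×0.114)² = 0.00326;  (2·δp/p)² = (2×0.0618)² = 0.0153
δQ/Q = √(0.0266) = 0.163

16.3%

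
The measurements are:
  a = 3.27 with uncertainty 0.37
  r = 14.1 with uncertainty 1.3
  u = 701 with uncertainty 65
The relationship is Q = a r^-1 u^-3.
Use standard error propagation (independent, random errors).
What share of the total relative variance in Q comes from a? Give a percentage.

(δQ/Q)² = (1·δa/a)² + (-1·δr/r)² + (-3·δu/u)²
  a term: (1×0.113)² = 0.0128
  r term: (-1×0.0922)² = 0.00850
  u term: (-3×0.0927)² = 0.0774
Total = 0.0987. Share from a = 0.0128/0.0987 = 0.130.

13.0%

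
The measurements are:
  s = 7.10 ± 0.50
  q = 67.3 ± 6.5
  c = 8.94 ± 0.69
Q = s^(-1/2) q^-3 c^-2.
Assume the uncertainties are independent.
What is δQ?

5.09e-09

Products/powers → add relative errors in quadrature, weighted by exponent:
  (−½·δs/s)² = (-0.5×0.0704)² = 0.00124;  (-3·δq/q)² = (-3×0.0966)² = 0.0840;  (-2·δc/c)² = (-2×0.0772)² = 0.0238
δQ/Q = √(0.109) = 0.330
Q = 1.54e-08, so δQ = 0.330 × 1.54e-08 = 5.09e-09.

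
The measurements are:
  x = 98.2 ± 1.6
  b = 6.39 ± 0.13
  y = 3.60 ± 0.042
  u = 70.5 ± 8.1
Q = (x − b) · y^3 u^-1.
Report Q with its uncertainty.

60.8 ± 7.37

Let w = x − b = 91.8. δw = √(δx² + δb²) = √(2.56 + 0.0169) = 1.61, so δw/w = 0.0175.
Q is then a monomial in w, y, u:
δQ/Q = √((δw/w)² + (3·δy/y)² + (-1·δu/u)²) = √(0.000306 + 0.00123 + 0.0132) = 0.121
Q = 60.8, so δQ = 0.121 × 60.8 = 7.37.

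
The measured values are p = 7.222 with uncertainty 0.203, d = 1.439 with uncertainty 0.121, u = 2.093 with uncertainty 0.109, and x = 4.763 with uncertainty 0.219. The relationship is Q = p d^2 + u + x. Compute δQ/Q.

Let w = p·d^2 = 14.95. δw/w = √((1·δp/p)² + (2·δd/d)²) = √(0.000790 + 0.0283) = 0.171, so δw = 2.55.
Q = w + u + x: δQ = √(δw² + δu² + δx²) = √(6.50 + 0.0119 + 0.0480) = 2.56
Q = 21.81, so δQ/Q = 2.56/21.81 = 0.117.

0.117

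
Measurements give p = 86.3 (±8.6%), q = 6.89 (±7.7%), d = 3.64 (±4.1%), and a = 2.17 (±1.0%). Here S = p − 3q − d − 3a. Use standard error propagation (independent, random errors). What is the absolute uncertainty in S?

Absolute uncertainties add in quadrature for a linear combination:
  (δp)² = 55.1;  (3·δq)² = 2.53;  (δd)² = 0.0223;  (3·δa)² = 0.00424
δS = √(57.6) = 7.59

7.59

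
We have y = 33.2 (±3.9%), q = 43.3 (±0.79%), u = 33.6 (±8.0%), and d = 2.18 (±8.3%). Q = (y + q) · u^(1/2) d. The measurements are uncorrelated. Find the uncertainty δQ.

90.7

Let w = y + q = 76.5. δw = √(δy² + δq²) = √(1.68 + 0.117) = 1.34, so δw/w = 0.0175.
Q is then a monomial in w, u, d:
δQ/Q = √((δw/w)² + (½·δu/u)² + (1·δd/d)²) = √(0.000306 + 0.00160 + 0.00689) = 0.0938
Q = 967, so δQ = 0.0938 × 967 = 90.7.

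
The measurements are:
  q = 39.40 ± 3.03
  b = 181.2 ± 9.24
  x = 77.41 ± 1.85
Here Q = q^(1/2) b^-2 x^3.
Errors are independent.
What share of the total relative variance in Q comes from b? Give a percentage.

61.1%

(δQ/Q)² = (½·δq/q)² + (-2·δb/b)² + (3·δx/x)²
  q term: (0.5×0.0769)² = 0.00148
  b term: (-2×0.0510)² = 0.0104
  x term: (3×0.0239)² = 0.00514
Total = 0.0170. Share from b = 0.0104/0.0170 = 0.611.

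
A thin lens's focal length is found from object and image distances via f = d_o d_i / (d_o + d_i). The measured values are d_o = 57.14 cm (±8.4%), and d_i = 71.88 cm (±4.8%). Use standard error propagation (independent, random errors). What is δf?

∂f/∂d_o = (d_i/(d_o+d_i))² = 0.310;  ∂f/∂d_i = (d_o/(d_o+d_i))² = 0.196
δf = √((∂f/∂d_o · δd_o)² + (∂f/∂d_i · δd_i)²) = √(2.22 + 0.458) = 1.64 cm

1.64 cm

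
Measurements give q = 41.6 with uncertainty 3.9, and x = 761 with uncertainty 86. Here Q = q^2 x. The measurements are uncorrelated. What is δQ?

Relative error in a monomial: (δQ/Q)² = Σ (nᵢ · δxᵢ/xᵢ)².
  (2·δq/q)² = (2×0.0938)² = 0.0352;  (1·δx/x)² = (1×0.113)² = 0.0128
δQ/Q = √(0.0479) = 0.219
Q = 1.32e+06, so δQ = 0.219 × 1.32e+06 = 2.88e+05.

2.88e+05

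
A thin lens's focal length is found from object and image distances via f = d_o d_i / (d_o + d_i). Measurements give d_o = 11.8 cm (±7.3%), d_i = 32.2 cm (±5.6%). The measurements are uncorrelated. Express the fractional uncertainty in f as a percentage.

5.55%

∂f/∂d_o = (d_i/(d_o+d_i))² = 0.536;  ∂f/∂d_i = (d_o/(d_o+d_i))² = 0.0719
δf = √((∂f/∂d_o · δd_o)² + (∂f/∂d_i · δd_i)²) = √(0.213 + 0.0168) = 0.479 cm
f = 8.64 cm, so δf/f = 0.479/8.64 = 0.0555.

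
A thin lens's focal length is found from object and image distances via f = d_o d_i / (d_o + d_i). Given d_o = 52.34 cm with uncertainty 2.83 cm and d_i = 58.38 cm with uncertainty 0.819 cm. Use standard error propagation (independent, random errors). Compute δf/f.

0.0293

∂f/∂d_o = (d_i/(d_o+d_i))² = 0.278;  ∂f/∂d_i = (d_o/(d_o+d_i))² = 0.223
δf = √((∂f/∂d_o · δd_o)² + (∂f/∂d_i · δd_i)²) = √(0.619 + 0.0335) = 0.808 cm
f = 27.60 cm, so δf/f = 0.808/27.60 = 0.0293.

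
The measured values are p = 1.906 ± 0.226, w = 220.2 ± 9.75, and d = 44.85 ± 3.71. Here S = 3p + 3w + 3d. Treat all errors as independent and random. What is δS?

31.3

S is a linear combination, so absolute uncertainties add in quadrature:
  (3·δp)² = 0.460;  (3·δw)² = 856;  (3·δd)² = 124
δS = √(980) = 31.3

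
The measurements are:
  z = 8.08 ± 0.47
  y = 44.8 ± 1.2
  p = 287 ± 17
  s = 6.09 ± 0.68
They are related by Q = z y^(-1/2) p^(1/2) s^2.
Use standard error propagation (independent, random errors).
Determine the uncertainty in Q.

177

Relative error in a monomial: (δQ/Q)² = Σ (nᵢ · δxᵢ/xᵢ)².
  (1·δz/z)² = (1×0.0582)² = 0.00338;  (−½·δy/y)² = (-0.5×0.0268)² = 0.000179;  (½·δp/p)² = (0.5×0.0592)² = 0.000877;  (2·δs/s)² = (2×0.112)² = 0.0499
δQ/Q = √(0.0543) = 0.233
Q = 758, so δQ = 0.233 × 758 = 177.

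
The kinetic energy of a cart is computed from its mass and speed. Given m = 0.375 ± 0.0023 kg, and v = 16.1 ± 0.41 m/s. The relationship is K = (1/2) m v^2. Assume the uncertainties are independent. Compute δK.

2.49 J

Each factor contributes (exponent × relative error)² to (δK/K)²:
  (1·δm/m)² = (1×0.00613)² = 3.76e-05;  (2·δv/v)² = (2×0.0255)² = 0.00259
δK/K = √(0.00263) = 0.0513
K = 48.6 J, so δK = 0.0513 × 48.6 = 2.49 J.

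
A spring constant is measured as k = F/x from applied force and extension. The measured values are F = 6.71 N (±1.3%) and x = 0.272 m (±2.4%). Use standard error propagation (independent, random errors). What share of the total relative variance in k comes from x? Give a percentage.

(δk/k)² = (1·δF/F)² + (-1·δx/x)²
  F term: (1×0.0130)² = 0.000169
  x term: (-1×0.0240)² = 0.000576
Total = 0.000745. Share from x = 0.000576/0.000745 = 0.773.

77.3%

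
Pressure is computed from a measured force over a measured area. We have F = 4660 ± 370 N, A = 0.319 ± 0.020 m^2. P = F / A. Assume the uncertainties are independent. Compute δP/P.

P is a product of powers, so relative uncertainties combine in quadrature:
  (1·δF/F)² = (1×0.0794)² = 0.00630;  (-1·δA/A)² = (-1×0.0627)² = 0.00393
δP/P = √(0.0102) = 0.101

0.101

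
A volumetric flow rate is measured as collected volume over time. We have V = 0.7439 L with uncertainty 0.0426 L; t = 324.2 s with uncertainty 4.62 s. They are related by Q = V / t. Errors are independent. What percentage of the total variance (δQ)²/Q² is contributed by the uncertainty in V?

(δQ/Q)² = (1·δV/V)² + (-1·δt/t)²
  V term: (1×0.0573)² = 0.00328
  t term: (-1×0.0143)² = 0.000203
Total = 0.00348. Share from V = 0.00328/0.00348 = 0.942.

94.2%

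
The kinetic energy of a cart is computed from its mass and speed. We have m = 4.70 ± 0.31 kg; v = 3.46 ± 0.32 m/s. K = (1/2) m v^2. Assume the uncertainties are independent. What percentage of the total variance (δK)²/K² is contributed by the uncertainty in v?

88.7%

(δK/K)² = (1·δm/m)² + (2·δv/v)²
  m term: (1×0.0660)² = 0.00435
  v term: (2×0.0925)² = 0.0342
Total = 0.0386. Share from v = 0.0342/0.0386 = 0.887.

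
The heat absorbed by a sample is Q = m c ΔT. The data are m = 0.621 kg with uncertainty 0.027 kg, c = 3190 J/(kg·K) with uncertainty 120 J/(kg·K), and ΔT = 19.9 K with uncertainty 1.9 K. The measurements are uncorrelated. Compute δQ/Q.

0.111

Relative error in a monomial: (δQ/Q)² = Σ (nᵢ · δxᵢ/xᵢ)².
  (1·δm/m)² = (1×0.0435)² = 0.00189;  (1·δc/c)² = (1×0.0376)² = 0.00142;  (1·δΔT/ΔT)² = (1×0.0955)² = 0.00912
δQ/Q = √(0.0124) = 0.111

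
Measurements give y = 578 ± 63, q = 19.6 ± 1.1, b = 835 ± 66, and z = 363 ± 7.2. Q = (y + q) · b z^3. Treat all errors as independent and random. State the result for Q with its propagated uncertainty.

(2.39 ± 0.345) × 10^13

Let u = y + q = 598. δu = √(δy² + δq²) = √(3970 + 1.21) = 63.0, so δu/u = 0.105.
Q is then a monomial in u, b, z:
δQ/Q = √((δu/u)² + (1·δb/b)² + (3·δz/z)²) = √(0.0111 + 0.00625 + 0.00354) = 0.145
Q = 2.39e+13, so δQ = 0.145 × 2.39e+13 = 3.45e+12.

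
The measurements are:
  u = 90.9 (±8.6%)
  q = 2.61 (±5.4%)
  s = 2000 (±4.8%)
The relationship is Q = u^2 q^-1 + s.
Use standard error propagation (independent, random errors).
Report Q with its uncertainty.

5170 ± 579

Let p = u^2·q^-1 = 3170. δp/p = √((2·δu/u)² + (-1·δq/q)²) = √(0.0296 + 0.00292) = 0.180, so δp = 571.
Q = p + s: δQ = √(δp² + δs²) = √(3.26e+05 + 9220) = 579
Q = 5170.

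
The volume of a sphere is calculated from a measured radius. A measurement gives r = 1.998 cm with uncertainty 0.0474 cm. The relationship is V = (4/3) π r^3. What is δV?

Each factor contributes (exponent × relative error)² to (δV/V)²:
  (3·δr/r)² = (3×0.0237)² = 0.00507
δV/V = √(0.00507) = 0.0712
V = 33.41 cm^3, so δV = 0.0712 × 33.41 = 2.38 cm^3.

2.38 cm^3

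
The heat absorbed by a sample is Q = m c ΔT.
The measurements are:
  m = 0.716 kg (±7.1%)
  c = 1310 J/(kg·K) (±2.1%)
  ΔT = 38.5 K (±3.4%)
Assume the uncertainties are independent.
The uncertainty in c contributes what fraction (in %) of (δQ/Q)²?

(δQ/Q)² = (1·δm/m)² + (1·δc/c)² + (1·δΔT/ΔT)²
  m term: (1×0.0710)² = 0.00504
  c term: (1×0.0210)² = 0.000441
  ΔT term: (1×0.0340)² = 0.00116
Total = 0.00664. Share from c = 0.000441/0.00664 = 0.0664.

6.64%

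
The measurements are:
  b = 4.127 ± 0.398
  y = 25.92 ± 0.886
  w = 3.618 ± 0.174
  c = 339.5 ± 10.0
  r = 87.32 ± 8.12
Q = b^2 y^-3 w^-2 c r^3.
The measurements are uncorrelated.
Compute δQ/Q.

Products/powers → add relative errors in quadrature, weighted by exponent:
  (2·δb/b)² = (2×0.0964)² = 0.0372;  (-3·δy/y)² = (-3×0.0342)² = 0.0105;  (-2·δw/w)² = (-2×0.0481)² = 0.00925;  (1·δc/c)² = (1×0.0295)² = 0.000868;  (3·δr/r)² = (3×0.0930)² = 0.0778
δQ/Q = √(0.136) = 0.368

0.368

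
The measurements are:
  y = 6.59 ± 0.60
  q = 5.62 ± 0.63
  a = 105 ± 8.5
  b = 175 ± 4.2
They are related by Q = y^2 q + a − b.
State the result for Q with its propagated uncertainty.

Let p = y^2·q = 244. δp/p = √((2·δy/y)² + (1·δq/q)²) = √(0.0332 + 0.0126) = 0.214, so δp = 52.2.
Q = p + a − b: δQ = √(δp² + δa² + δb²) = √(2720 + 72.2 + 17.6) = 53.0
Q = 174.

174 ± 53.0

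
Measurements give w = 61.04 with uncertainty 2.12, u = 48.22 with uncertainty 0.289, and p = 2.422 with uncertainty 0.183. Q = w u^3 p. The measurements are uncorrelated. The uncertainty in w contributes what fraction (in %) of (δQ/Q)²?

16.7%

(δQ/Q)² = (1·δw/w)² + (3·δu/u)² + (1·δp/p)²
  w term: (1×0.0347)² = 0.00121
  u term: (3×0.00599)² = 0.000323
  p term: (1×0.0756)² = 0.00571
Total = 0.00724. Share from w = 0.00121/0.00724 = 0.167.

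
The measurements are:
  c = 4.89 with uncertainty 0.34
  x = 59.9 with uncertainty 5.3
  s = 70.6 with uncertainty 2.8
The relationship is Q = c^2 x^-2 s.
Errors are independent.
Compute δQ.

Each factor contributes (exponent × relative error)² to (δQ/Q)²:
  (2·δc/c)² = (2×0.0695)² = 0.0193;  (-2·δx/x)² = (-2×0.0885)² = 0.0313;  (1·δs/s)² = (1×0.0397)² = 0.00157
δQ/Q = √(0.0522) = 0.229
Q = 0.471, so δQ = 0.229 × 0.471 = 0.108.

0.108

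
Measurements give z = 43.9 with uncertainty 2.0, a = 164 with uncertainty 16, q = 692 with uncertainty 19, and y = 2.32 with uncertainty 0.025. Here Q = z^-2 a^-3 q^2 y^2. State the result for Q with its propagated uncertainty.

Q is a product of powers, so relative uncertainties combine in quadrature:
  (-2·δz/z)² = (-2×0.0456)² = 0.00830;  (-3·δa/a)² = (-3×0.0976)² = 0.0857;  (2·δq/q)² = (2×0.0275)² = 0.00302;  (2·δy/y)² = (2×0.0108)² = 0.000464
δQ/Q = √(0.0974) = 0.312
Q = 0.000303, so δQ = 0.312 × 0.000303 = 9.46e-05.

(3.03 ± 0.946) × 10^-4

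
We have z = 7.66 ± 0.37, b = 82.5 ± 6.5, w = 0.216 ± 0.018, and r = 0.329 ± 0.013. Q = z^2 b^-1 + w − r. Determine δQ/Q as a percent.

15.3%

Let p = z^2·b^-1 = 0.711. δp/p = √((2·δz/z)² + (-1·δb/b)²) = √(0.00933 + 0.00621) = 0.125, so δp = 0.0887.
Q = p + w − r: δQ = √(δp² + δw² + δr²) = √(0.00786 + 0.000324 + 0.000169) = 0.0914
Q = 0.598, so δQ/Q = 0.0914/0.598 = 0.153.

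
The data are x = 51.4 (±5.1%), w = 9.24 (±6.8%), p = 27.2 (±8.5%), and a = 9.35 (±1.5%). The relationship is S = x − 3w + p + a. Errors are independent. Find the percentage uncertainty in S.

6.60%

Absolute uncertainties add in quadrature for a linear combination:
  (δx)² = 6.87;  (3·δw)² = 3.55;  (δp)² = 5.35;  (δa)² = 0.0197
δS = √(15.8) = 3.97
S = 60.2, so δS/S = 3.97/60.2 = 0.0660.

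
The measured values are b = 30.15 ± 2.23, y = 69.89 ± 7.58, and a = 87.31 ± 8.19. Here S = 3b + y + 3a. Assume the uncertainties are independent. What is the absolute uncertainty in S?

26.6

For a sum/difference, combine absolute errors in quadrature:
  (3·δb)² = 44.8;  (δy)² = 57.5;  (3·δa)² = 604
δS = √(706) = 26.6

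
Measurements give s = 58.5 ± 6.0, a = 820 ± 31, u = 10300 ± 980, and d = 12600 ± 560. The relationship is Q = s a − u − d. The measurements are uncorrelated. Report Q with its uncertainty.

Let p = s·a = 48000. δp/p = √((1·δs/s)² + (1·δa/a)²) = √(0.0105 + 0.00143) = 0.109, so δp = 5240.
Q = p − u − d: δQ = √(δp² + δu² + δd²) = √(2.75e+07 + 9.6e+05 + 3.14e+05) = 5360
Q = 25100.

25100 ± 5360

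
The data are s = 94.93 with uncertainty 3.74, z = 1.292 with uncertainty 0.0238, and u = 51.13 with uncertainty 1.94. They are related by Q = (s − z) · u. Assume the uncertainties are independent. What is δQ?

264

Let w = s − z = 93.64. δw = √(δs² + δz²) = √(14.0 + 0.000566) = 3.74, so δw/w = 0.0399.
Q is then a monomial in w, u:
δQ/Q = √((δw/w)² + (1·δu/u)²) = √(0.00160 + 0.00144) = 0.0551
Q = 4788, so δQ = 0.0551 × 4788 = 264.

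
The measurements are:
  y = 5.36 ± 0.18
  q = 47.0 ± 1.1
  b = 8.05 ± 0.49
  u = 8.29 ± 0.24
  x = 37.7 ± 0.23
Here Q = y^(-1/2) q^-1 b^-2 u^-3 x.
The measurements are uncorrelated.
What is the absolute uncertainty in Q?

1.43e-06

Products/powers → add relative errors in quadrature, weighted by exponent:
  (−½·δy/y)² = (-0.5×0.0336)² = 0.000282;  (-1·δq/q)² = (-1×0.0234)² = 0.000548;  (-2·δb/b)² = (-2×0.0609)² = 0.0148;  (-3·δu/u)² = (-3×0.0290)² = 0.00754;  (1·δx/x)² = (1×0.00610)² = 3.72e-05
δQ/Q = √(0.0232) = 0.152
Q = 9.38e-06, so δQ = 0.152 × 9.38e-06 = 1.43e-06.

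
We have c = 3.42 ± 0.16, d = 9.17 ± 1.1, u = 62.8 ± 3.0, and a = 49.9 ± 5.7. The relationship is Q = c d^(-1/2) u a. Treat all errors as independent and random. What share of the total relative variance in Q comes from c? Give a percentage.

10.4%

(δQ/Q)² = (1·δc/c)² + (−½·δd/d)² + (1·δu/u)² + (1·δa/a)²
  c term: (1×0.0468)² = 0.00219
  d term: (-0.5×0.120)² = 0.00360
  u term: (1×0.0478)² = 0.00228
  a term: (1×0.114)² = 0.0130
Total = 0.0211. Share from c = 0.00219/0.0211 = 0.104.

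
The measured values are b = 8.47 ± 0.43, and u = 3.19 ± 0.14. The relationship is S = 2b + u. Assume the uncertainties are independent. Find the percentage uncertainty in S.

4.33%

Each term contributes (cᵢ δxᵢ)² to (δS)²:
  (2·δb)² = 0.740;  (δu)² = 0.0196
δS = √(0.759) = 0.871
S = 20.1, so δS/S = 0.871/20.1 = 0.0433.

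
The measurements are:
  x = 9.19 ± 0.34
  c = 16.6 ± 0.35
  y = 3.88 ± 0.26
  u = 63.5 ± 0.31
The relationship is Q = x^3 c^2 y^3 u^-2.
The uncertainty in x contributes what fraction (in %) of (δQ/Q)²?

22.6%

(δQ/Q)² = (3·δx/x)² + (2·δc/c)² + (3·δy/y)² + (-2·δu/u)²
  x term: (3×0.0370)² = 0.0123
  c term: (2×0.0211)² = 0.00178
  y term: (3×0.0670)² = 0.0404
  u term: (-2×0.00488)² = 9.53e-05
Total = 0.0546. Share from x = 0.0123/0.0546 = 0.226.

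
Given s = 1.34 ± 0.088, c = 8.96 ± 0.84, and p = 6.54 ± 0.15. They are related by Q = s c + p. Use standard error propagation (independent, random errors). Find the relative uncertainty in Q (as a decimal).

0.0745

Let w = s·c = 12.0. δw/w = √((1·δs/s)² + (1·δc/c)²) = √(0.00431 + 0.00879) = 0.114, so δw = 1.37.
Q = w + p: δQ = √(δw² + δp²) = √(1.89 + 0.0225) = 1.38
Q = 18.5, so δQ/Q = 1.38/18.5 = 0.0745.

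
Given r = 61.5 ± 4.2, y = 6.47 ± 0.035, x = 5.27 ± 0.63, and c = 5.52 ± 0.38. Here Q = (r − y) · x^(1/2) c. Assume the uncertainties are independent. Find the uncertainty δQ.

Let u = r − y = 55.0. δu = √(δr² + δy²) = √(17.6 + 0.00123) = 4.20, so δu/u = 0.0763.
Q is then a monomial in u, x, c:
δQ/Q = √((δu/u)² + (½·δx/x)² + (1·δc/c)²) = √(0.00583 + 0.00357 + 0.00474) = 0.119
Q = 697, so δQ = 0.119 × 697 = 82.9.

82.9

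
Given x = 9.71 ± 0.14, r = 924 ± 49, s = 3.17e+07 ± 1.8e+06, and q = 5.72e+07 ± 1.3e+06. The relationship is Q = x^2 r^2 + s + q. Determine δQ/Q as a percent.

Let p = x^2·r^2 = 8.05e+07. δp/p = √((2·δx/x)² + (2·δr/r)²) = √(0.000832 + 0.0112) = 0.110, so δp = 8.85e+06.
Q = p + s + q: δQ = √(δp² + δs² + δq²) = √(7.83e+13 + 3.24e+12 + 1.69e+12) = 9.12e+06
Q = 1.69e+08, so δQ/Q = 9.12e+06/1.69e+08 = 0.0538.

5.38%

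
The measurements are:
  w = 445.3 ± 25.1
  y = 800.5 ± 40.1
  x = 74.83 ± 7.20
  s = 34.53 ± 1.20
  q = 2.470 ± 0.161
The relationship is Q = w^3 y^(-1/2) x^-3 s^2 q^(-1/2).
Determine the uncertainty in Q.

1940

Products/powers → add relative errors in quadrature, weighted by exponent:
  (3·δw/w)² = (3×0.0564)² = 0.0286;  (−½·δy/y)² = (-0.5×0.0501)² = 0.000627;  (-3·δx/x)² = (-3×0.0962)² = 0.0833;  (2·δs/s)² = (2×0.0348)² = 0.00483;  (−½·δq/q)² = (-0.5×0.0652)² = 0.00106
δQ/Q = √(0.118) = 0.344
Q = 5651, so δQ = 0.344 × 5651 = 1940.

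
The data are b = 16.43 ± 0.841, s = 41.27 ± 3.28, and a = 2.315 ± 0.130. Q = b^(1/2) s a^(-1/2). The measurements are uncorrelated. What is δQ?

Q is a product of powers, so relative uncertainties combine in quadrature:
  (½·δb/b)² = (0.5×0.0512)² = 0.000655;  (1·δs/s)² = (1×0.0795)² = 0.00632;  (−½·δa/a)² = (-0.5×0.0562)² = 0.000788
δQ/Q = √(0.00776) = 0.0881
Q = 109.9, so δQ = 0.0881 × 109.9 = 9.69.

9.69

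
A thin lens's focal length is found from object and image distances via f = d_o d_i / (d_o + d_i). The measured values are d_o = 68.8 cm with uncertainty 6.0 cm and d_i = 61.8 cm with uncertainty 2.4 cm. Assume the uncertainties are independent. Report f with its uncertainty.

32.6 ± 1.50 cm

∂f/∂d_o = (d_i/(d_o+d_i))² = 0.224;  ∂f/∂d_i = (d_o/(d_o+d_i))² = 0.278
δf = √((∂f/∂d_o · δd_o)² + (∂f/∂d_i · δd_i)²) = √(1.81 + 0.444) = 1.50 cm
f = 32.6 cm.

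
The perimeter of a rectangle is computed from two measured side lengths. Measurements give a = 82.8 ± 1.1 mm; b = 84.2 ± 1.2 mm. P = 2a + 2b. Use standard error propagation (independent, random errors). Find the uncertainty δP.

P is a linear combination, so absolute uncertainties add in quadrature:
  (2·δa)² = 4.84;  (2·δb)² = 5.76
δP = √(10.6) = 3.26 mm

3.26 mm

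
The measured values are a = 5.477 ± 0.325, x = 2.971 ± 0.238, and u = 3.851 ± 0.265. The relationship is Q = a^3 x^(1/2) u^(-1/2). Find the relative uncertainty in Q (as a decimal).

Each factor contributes (exponent × relative error)² to (δQ/Q)²:
  (3·δa/a)² = (3×0.0593)² = 0.0317;  (½·δx/x)² = (0.5×0.0801)² = 0.00160;  (−½·δu/u)² = (-0.5×0.0688)² = 0.00118
δQ/Q = √(0.0345) = 0.186

0.186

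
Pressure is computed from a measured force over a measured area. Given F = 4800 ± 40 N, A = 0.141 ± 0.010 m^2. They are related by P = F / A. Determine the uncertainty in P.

P is a product of powers, so relative uncertainties combine in quadrature:
  (1·δF/F)² = (1×0.00833)² = 6.94e-05;  (-1·δA/A)² = (-1×0.0709)² = 0.00503
δP/P = √(0.00510) = 0.0714
P = 34000 Pa, so δP = 0.0714 × 34000 = 2430 Pa.

2430 Pa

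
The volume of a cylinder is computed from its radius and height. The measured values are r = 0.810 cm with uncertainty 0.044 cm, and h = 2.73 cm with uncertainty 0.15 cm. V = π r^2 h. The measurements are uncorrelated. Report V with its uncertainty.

5.63 ± 0.685 cm^3

Since V is a product/quotient, work with relative uncertainties:
  (2·δr/r)² = (2×0.0543)² = 0.0118;  (1·δh/h)² = (1×0.0549)² = 0.00302
δV/V = √(0.0148) = 0.122
V = 5.63 cm^3, so δV = 0.122 × 5.63 = 0.685 cm^3.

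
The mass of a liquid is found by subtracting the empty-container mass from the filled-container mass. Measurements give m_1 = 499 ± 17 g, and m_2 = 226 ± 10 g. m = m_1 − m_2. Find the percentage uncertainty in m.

7.22%

Absolute uncertainties add in quadrature for a linear combination:
  (δm_1)² = 289;  (δm_2)² = 100
δm = √(389) = 19.7 g
m = 273 g, so δm/m = 19.7/273 = 0.0722.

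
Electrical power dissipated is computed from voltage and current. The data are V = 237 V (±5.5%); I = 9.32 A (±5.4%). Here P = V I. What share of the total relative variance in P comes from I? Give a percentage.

(δP/P)² = (1·δV/V)² + (1·δI/I)²
  V term: (1×0.0550)² = 0.00302
  I term: (1×0.0540)² = 0.00292
Total = 0.00594. Share from I = 0.00292/0.00594 = 0.491.

49.1%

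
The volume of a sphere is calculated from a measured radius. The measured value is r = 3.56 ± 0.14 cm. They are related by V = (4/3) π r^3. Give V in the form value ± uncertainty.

189 ± 22.3 cm^3

For a monomial V ∝ r^3, fractional errors add in quadrature:
  (3·δr/r)² = (3×0.0393)² = 0.0139
δV/V = √(0.0139) = 0.118
V = 189 cm^3, so δV = 0.118 × 189 = 22.3 cm^3.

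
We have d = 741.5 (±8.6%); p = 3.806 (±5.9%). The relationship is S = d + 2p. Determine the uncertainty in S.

S is a linear combination, so absolute uncertainties add in quadrature:
  (δd)² = 4070;  (2·δp)² = 0.202
δS = √(4070) = 63.8

63.8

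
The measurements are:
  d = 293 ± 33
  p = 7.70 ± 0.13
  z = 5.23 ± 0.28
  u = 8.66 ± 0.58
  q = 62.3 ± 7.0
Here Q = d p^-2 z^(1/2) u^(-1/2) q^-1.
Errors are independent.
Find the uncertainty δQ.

0.0104

For a monomial Q ∝ d, p^-2, z^(1/2), u^(-1/2), q^-1, fractional errors add in quadrature:
  (1·δd/d)² = (1×0.113)² = 0.0127;  (-2·δp/p)² = (-2×0.0169)² = 0.00114;  (½·δz/z)² = (0.5×0.0535)² = 0.000717;  (−½·δu/u)² = (-0.5×0.0670)² = 0.00112;  (-1·δq/q)² = (-1×0.112)² = 0.0126
δQ/Q = √(0.0283) = 0.168
Q = 0.0616, so δQ = 0.168 × 0.0616 = 0.0104.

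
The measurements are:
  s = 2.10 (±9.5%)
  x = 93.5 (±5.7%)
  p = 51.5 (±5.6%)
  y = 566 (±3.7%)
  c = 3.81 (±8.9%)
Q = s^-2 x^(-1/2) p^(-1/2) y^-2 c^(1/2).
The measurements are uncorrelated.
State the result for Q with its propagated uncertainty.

(1.99 ± 0.423) × 10^-8

Products/powers → add relative errors in quadrature, weighted by exponent:
  (-2·δs/s)² = (-2×0.0950)² = 0.0361;  (−½·δx/x)² = (-0.5×0.0570)² = 0.000812;  (−½·δp/p)² = (-0.5×0.0560)² = 0.000784;  (-2·δy/y)² = (-2×0.0370)² = 0.00548;  (½·δc/c)² = (0.5×0.0890)² = 0.00198
δQ/Q = √(0.0452) = 0.212
Q = 1.99e-08, so δQ = 0.212 × 1.99e-08 = 4.23e-09.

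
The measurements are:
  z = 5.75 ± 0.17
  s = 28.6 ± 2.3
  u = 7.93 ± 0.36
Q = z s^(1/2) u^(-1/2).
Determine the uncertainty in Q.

Each factor contributes (exponent × relative error)² to (δQ/Q)²:
  (1·δz/z)² = (1×0.0296)² = 0.000874;  (½·δs/s)² = (0.5×0.0804)² = 0.00162;  (−½·δu/u)² = (-0.5×0.0454)² = 0.000515
δQ/Q = √(0.00301) = 0.0548
Q = 10.9, so δQ = 0.0548 × 10.9 = 0.599.

0.599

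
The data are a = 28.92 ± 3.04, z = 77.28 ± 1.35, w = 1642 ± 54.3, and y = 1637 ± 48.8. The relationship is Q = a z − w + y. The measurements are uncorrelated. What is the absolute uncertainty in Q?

Let p = a·z = 2235. δp/p = √((1·δa/a)² + (1·δz/z)²) = √(0.0110 + 0.000305) = 0.107, so δp = 238.
Q = p − w + y: δQ = √(δp² + δw² + δy²) = √(56700 + 2950 + 2380) = 249

249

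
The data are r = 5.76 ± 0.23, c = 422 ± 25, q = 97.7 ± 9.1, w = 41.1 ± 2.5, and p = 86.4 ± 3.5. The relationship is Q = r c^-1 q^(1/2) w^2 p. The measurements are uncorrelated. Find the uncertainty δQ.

3030

Each factor contributes (exponent × relative error)² to (δQ/Q)²:
  (1·δr/r)² = (1×0.0399)² = 0.00159;  (-1·δc/c)² = (-1×0.0592)² = 0.00351;  (½·δq/q)² = (0.5×0.0931)² = 0.00217;  (2·δw/w)² = (2×0.0608)² = 0.0148;  (1·δp/p)² = (1×0.0405)² = 0.00164
δQ/Q = √(0.0237) = 0.154
Q = 19700, so δQ = 0.154 × 19700 = 3030.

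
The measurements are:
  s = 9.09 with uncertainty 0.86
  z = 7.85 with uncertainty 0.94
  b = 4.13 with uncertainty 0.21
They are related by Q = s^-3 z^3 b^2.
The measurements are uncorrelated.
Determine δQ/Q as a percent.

Products/powers → add relative errors in quadrature, weighted by exponent:
  (-3·δs/s)² = (-3×0.0946)² = 0.0806;  (3·δz/z)² = (3×0.120)² = 0.129;  (2·δb/b)² = (2×0.0508)² = 0.0103
δQ/Q = √(0.220) = 0.469

46.9%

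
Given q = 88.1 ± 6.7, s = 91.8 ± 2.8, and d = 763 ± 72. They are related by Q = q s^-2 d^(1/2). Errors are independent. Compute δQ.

0.0313

For a monomial Q ∝ q, s^-2, d^(1/2), fractional errors add in quadrature:
  (1·δq/q)² = (1×0.0760)² = 0.00578;  (-2·δs/s)² = (-2×0.0305)² = 0.00372;  (½·δd/d)² = (0.5×0.0944)² = 0.00223
δQ/Q = √(0.0117) = 0.108
Q = 0.289, so δQ = 0.108 × 0.289 = 0.0313.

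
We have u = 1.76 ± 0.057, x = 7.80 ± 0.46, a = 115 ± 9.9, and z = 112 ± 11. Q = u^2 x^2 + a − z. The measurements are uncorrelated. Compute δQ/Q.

0.153

Let p = u^2·x^2 = 188. δp/p = √((2·δu/u)² + (2·δx/x)²) = √(0.00420 + 0.0139) = 0.135, so δp = 25.4.
Q = p + a − z: δQ = √(δp² + δa² + δz²) = √(643 + 98.0 + 121) = 29.4
Q = 191, so δQ/Q = 29.4/191 = 0.153.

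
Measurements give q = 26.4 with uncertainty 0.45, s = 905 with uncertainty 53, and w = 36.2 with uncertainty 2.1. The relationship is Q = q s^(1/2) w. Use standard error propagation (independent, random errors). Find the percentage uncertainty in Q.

Each factor contributes (exponent × relative error)² to (δQ/Q)²:
  (1·δq/q)² = (1×0.0170)² = 0.000291;  (½·δs/s)² = (0.5×0.0586)² = 0.000857;  (1·δw/w)² = (1×0.0580)² = 0.00337
δQ/Q = √(0.00451) = 0.0672

6.72%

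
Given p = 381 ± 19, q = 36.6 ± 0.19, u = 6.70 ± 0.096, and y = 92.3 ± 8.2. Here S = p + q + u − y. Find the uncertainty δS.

For a sum/difference, combine absolute errors in quadrature:
  (δp)² = 361;  (δq)² = 0.0361;  (δu)² = 0.00922;  (δy)² = 67.2
δS = √(428) = 20.7

20.7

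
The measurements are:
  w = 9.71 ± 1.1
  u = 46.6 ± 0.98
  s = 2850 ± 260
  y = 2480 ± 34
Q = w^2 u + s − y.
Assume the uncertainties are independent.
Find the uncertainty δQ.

Let p = w^2·u = 4390. δp/p = √((2·δw/w)² + (1·δu/u)²) = √(0.0513 + 0.000442) = 0.228, so δp = 1000.
Q = p + s − y: δQ = √(δp² + δs² + δy²) = √(9.99e+05 + 67600 + 1160) = 1030

1030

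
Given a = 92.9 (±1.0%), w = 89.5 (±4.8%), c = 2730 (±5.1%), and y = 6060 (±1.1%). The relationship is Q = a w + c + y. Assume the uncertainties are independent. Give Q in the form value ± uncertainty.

17100 ± 436

Let p = a·w = 8310. δp/p = √((1·δa/a)² + (1·δw/w)²) = √(0.000100 + 0.00230) = 0.0490, so δp = 408.
Q = p + c + y: δQ = √(δp² + δc² + δy²) = √(1.66e+05 + 19400 + 4440) = 436
Q = 17100.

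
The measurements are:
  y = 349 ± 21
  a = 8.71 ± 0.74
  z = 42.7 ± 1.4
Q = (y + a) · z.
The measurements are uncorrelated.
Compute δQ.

Let u = y + a = 358. δu = √(δy² + δa²) = √(441 + 0.548) = 21.0, so δu/u = 0.0587.
Q is then a monomial in u, z:
δQ/Q = √((δu/u)² + (1·δz/z)²) = √(0.00345 + 0.00107) = 0.0673
Q = 15300, so δQ = 0.0673 × 15300 = 1030.

1030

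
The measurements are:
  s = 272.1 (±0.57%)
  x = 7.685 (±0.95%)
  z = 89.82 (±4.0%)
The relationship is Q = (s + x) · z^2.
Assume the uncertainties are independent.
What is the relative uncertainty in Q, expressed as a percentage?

Let u = s + x = 279.8. δu = √(δs² + δx²) = √(2.41 + 0.00533) = 1.55, so δu/u = 0.00555.
Q is then a monomial in u, z:
δQ/Q = √((δu/u)² + (2·δz/z)²) = √(3.08e-05 + 0.00640) = 0.0802

8.02%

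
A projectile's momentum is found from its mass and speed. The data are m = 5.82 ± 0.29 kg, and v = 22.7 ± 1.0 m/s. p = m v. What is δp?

Each factor contributes (exponent × relative error)² to (δp/p)²:
  (1·δm/m)² = (1×0.0498)² = 0.00248;  (1·δv/v)² = (1×0.0441)² = 0.00194
δp/p = √(0.00442) = 0.0665
p = 132 kg·m/s, so δp = 0.0665 × 132 = 8.79 kg·m/s.

8.79 kg·m/s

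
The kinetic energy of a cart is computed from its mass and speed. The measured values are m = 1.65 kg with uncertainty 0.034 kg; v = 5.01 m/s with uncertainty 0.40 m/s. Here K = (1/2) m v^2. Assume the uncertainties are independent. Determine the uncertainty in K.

3.33 J

Each factor contributes (exponent × relative error)² to (δK/K)²:
  (1·δm/m)² = (1×0.0206)² = 0.000425;  (2·δv/v)² = (2×0.0798)² = 0.0255
δK/K = √(0.0259) = 0.161
K = 20.7 J, so δK = 0.161 × 20.7 = 3.33 J.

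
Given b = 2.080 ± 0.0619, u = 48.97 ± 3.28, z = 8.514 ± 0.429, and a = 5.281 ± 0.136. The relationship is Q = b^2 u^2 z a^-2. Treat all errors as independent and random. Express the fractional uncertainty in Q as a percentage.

16.3%

For a monomial Q ∝ b^2, u^2, z, a^-2, fractional errors add in quadrature:
  (2·δb/b)² = (2×0.0298)² = 0.00354;  (2·δu/u)² = (2×0.0670)² = 0.0179;  (1·δz/z)² = (1×0.0504)² = 0.00254;  (-2·δa/a)² = (-2×0.0258)² = 0.00265
δQ/Q = √(0.0267) = 0.163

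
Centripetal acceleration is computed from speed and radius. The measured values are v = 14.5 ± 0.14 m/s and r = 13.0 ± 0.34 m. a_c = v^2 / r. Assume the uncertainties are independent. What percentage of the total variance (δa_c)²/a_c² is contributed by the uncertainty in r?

(δa_c/a_c)² = (2·δv/v)² + (-1·δr/r)²
  v term: (2×0.00966)² = 0.000373
  r term: (-1×0.0262)² = 0.000684
Total = 0.00106. Share from r = 0.000684/0.00106 = 0.647.

64.7%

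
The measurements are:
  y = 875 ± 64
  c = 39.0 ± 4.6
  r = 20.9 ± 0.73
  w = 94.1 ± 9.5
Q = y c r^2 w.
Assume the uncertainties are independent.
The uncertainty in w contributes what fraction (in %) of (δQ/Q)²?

29.7%

(δQ/Q)² = (1·δy/y)² + (1·δc/c)² + (2·δr/r)² + (1·δw/w)²
  y term: (1×0.0731)² = 0.00535
  c term: (1×0.118)² = 0.0139
  r term: (2×0.0349)² = 0.00488
  w term: (1×0.101)² = 0.0102
Total = 0.0343. Share from w = 0.0102/0.0343 = 0.297.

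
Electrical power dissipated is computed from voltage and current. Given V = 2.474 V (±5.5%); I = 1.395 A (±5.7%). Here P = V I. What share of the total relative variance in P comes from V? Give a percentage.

(δP/P)² = (1·δV/V)² + (1·δI/I)²
  V term: (1×0.0550)² = 0.00303
  I term: (1×0.0570)² = 0.00325
Total = 0.00627. Share from V = 0.00303/0.00627 = 0.482.

48.2%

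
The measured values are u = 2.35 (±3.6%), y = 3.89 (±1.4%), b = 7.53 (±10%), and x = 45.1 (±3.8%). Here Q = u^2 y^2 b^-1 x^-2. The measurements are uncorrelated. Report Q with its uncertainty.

Since Q is a product/quotient, work with relative uncertainties:
  (2·δu/u)² = (2×0.0360)² = 0.00518;  (2·δy/y)² = (2×0.0140)² = 0.000784;  (-1·δb/b)² = (-1×0.100)² = 0.0100;  (-2·δx/x)² = (-2×0.0380)² = 0.00578
δQ/Q = √(0.0217) = 0.147
Q = 0.00546, so δQ = 0.147 × 0.00546 = 0.000805.

0.00546 ± 0.000805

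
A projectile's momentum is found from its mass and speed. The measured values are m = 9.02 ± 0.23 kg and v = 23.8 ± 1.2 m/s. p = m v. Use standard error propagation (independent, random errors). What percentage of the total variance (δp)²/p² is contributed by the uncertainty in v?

79.6%

(δp/p)² = (1·δm/m)² + (1·δv/v)²
  m term: (1×0.0255)² = 0.000650
  v term: (1×0.0504)² = 0.00254
Total = 0.00319. Share from v = 0.00254/0.00319 = 0.796.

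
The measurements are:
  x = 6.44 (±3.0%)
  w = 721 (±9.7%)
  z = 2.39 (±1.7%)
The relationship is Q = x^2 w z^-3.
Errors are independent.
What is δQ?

Relative error in a monomial: (δQ/Q)² = Σ (nᵢ · δxᵢ/xᵢ)².
  (2·δx/x)² = (2×0.0300)² = 0.00360;  (1·δw/w)² = (1×0.0970)² = 0.00941;  (-3·δz/z)² = (-3×0.0170)² = 0.00260
δQ/Q = √(0.0156) = 0.125
Q = 2190, so δQ = 0.125 × 2190 = 274.

274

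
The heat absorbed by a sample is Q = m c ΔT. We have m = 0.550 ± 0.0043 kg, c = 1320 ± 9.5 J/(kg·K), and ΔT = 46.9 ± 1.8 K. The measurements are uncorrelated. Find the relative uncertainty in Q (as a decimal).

Q is a product of powers, so relative uncertainties combine in quadrature:
  (1·δm/m)² = (1×0.00782)² = 6.11e-05;  (1·δc/c)² = (1×0.00720)² = 5.18e-05;  (1·δΔT/ΔT)² = (1×0.0384)² = 0.00147
δQ/Q = √(0.00159) = 0.0398

0.0398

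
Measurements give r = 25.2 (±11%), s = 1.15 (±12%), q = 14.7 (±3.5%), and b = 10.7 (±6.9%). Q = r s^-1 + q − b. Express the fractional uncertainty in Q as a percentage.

Let p = r·s^-1 = 21.9. δp/p = √((1·δr/r)² + (-1·δs/s)²) = √(0.0121 + 0.0144) = 0.163, so δp = 3.57.
Q = p + q − b: δQ = √(δp² + δq² + δb²) = √(12.7 + 0.265 + 0.545) = 3.68
Q = 25.9, so δQ/Q = 3.68/25.9 = 0.142.

14.2%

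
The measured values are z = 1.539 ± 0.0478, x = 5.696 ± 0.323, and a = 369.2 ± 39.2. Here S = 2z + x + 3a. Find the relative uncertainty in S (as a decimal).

S is a linear combination, so absolute uncertainties add in quadrature:
  (2·δz)² = 0.00914;  (δx)² = 0.104;  (3·δa)² = 13800
δS = √(13800) = 118
S = 1116, so δS/S = 118/1116 = 0.105.

0.105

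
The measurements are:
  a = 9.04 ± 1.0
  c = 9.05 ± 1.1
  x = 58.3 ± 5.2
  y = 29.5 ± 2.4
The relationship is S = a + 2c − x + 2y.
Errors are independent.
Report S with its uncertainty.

27.8 ± 7.48

For a sum/difference, combine absolute errors in quadrature:
  (δa)² = 1.00;  (2·δc)² = 4.84;  (δx)² = 27.0;  (2·δy)² = 23.0
δS = √(55.9) = 7.48
S = 27.8.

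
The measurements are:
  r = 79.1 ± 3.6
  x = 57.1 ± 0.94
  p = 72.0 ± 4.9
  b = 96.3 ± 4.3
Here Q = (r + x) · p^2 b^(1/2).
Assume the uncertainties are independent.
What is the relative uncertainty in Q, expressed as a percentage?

Let u = r + x = 136. δu = √(δr² + δx²) = √(13.0 + 0.884) = 3.72, so δu/u = 0.0273.
Q is then a monomial in u, p, b:
δQ/Q = √((δu/u)² + (2·δp/p)² + (½·δb/b)²) = √(0.000746 + 0.0185 + 0.000498) = 0.141

14.1%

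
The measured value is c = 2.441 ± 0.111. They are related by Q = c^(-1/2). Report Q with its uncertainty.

0.6401 ± 0.0146

Q ∝ c^(-1/2), so δQ/Q = |−½| · δc/c = 0.5 × 0.0455 = 0.0227.
Q = 0.6401, so δQ = 0.0227 × 0.6401 = 0.0146.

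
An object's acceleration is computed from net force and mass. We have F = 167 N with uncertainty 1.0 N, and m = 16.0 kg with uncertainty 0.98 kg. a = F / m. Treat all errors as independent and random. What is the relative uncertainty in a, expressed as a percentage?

6.15%

Since a is a product/quotient, work with relative uncertainties:
  (1·δF/F)² = (1×0.00599)² = 3.59e-05;  (-1·δm/m)² = (-1×0.0612)² = 0.00375
δa/a = √(0.00379) = 0.0615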